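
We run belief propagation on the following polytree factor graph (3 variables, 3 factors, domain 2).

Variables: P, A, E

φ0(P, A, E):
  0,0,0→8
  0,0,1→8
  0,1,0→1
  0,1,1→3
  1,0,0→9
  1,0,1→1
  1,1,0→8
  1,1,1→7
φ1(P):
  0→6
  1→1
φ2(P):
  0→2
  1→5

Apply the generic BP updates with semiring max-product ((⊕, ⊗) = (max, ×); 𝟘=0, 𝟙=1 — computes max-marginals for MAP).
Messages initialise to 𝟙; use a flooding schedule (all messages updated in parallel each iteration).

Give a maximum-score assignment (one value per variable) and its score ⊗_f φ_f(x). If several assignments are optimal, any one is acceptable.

assignment: (P=0, A=0, E=0); score = 96

init: all messages = 𝟙 over 2 values
r1 m[φ0→P] = [8, 9]
r1 m[φ0→A] = [9, 8]
r1 m[φ0→E] = [9, 8]
r1 m[φ1→P] = [6, 1]
r1 m[φ2→P] = [2, 5]
r1 m[P→φ0] = [1, 1]
r1 m[P→φ1] = [1, 1]
r1 m[P→φ2] = [1, 1]
r1 m[A→φ0] = [1, 1]
r1 m[E→φ0] = [1, 1]
r2 m[φ0→P] = [8, 9]
r2 m[φ0→A] = [9, 8]
r2 m[φ0→E] = [9, 8]
r2 m[φ1→P] = [6, 1]
r2 m[φ2→P] = [2, 5]
r2 m[P→φ0] = [12, 5]
r2 m[P→φ1] = [16, 45]
r2 m[P→φ2] = [48, 9]
r2 m[A→φ0] = [1, 1]
r2 m[E→φ0] = [1, 1]
r3 m[φ0→P] = [8, 9]
r3 m[φ0→A] = [96, 40]
r3 m[φ0→E] = [96, 96]
r3 m[φ1→P] = [6, 1]
r3 m[φ2→P] = [2, 5]
r3 m[P→φ0] = [12, 5]
r3 m[P→φ1] = [16, 45]
r3 m[P→φ2] = [48, 9]
r3 m[A→φ0] = [1, 1]
r3 m[E→φ0] = [1, 1]
r4 m[φ0→P] = [8, 9]
r4 m[φ0→A] = [96, 40]
r4 m[φ0→E] = [96, 96]
r4 m[φ1→P] = [6, 1]
r4 m[φ2→P] = [2, 5]
r4 m[P→φ0] = [12, 5]
r4 m[P→φ1] = [16, 45]
r4 m[P→φ2] = [48, 9]
r4 m[A→φ0] = [1, 1]
r4 m[E→φ0] = [1, 1]
fixed point reached at round 4
traceback from P: (P=0, A=0, E=0), score=96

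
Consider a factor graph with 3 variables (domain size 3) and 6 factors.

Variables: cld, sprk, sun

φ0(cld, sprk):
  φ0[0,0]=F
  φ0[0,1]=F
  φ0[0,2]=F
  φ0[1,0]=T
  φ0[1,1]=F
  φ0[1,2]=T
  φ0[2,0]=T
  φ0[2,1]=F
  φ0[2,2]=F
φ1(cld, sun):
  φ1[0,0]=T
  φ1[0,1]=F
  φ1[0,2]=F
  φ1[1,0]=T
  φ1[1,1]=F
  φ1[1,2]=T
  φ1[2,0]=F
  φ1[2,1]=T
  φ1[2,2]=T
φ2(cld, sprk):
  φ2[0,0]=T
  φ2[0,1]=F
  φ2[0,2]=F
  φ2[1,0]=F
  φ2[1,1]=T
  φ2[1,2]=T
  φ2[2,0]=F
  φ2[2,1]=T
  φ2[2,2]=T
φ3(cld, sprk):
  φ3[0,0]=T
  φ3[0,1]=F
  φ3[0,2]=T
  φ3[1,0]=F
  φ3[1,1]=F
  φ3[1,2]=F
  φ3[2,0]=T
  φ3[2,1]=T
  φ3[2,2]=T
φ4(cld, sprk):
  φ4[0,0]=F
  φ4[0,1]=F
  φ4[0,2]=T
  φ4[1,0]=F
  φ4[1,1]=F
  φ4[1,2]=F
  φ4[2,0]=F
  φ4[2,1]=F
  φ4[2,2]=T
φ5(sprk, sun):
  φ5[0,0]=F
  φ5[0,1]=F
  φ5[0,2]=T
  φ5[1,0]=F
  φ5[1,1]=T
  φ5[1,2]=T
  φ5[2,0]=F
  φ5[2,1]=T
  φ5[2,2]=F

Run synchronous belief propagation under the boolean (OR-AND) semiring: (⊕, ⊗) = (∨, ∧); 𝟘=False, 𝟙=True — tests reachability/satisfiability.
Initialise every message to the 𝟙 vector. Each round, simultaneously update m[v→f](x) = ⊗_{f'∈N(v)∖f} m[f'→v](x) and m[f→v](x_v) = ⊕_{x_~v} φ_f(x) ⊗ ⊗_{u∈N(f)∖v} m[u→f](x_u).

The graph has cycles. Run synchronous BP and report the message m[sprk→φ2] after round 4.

message @ round 4 = [F, F, F]

init: all messages = 𝟙 over 3 values
r1 m[φ0→cld] = [F, T, T]
r1 m[φ0→sprk] = [T, F, T]
r1 m[φ1→cld] = [T, T, T]
r1 m[φ1→sun] = [T, T, T]
r1 m[φ2→cld] = [T, T, T]
r1 m[φ2→sprk] = [T, T, T]
r1 m[φ3→cld] = [T, F, T]
r1 m[φ3→sprk] = [T, T, T]
r1 m[φ4→cld] = [T, F, T]
r1 m[φ4→sprk] = [F, F, T]
r1 m[φ5→sprk] = [T, T, T]
r1 m[φ5→sun] = [F, T, T]
r1 m[cld→φ0] = [T, T, T]
r1 m[cld→φ1] = [T, T, T]
r1 m[cld→φ2] = [T, T, T]
r1 m[cld→φ3] = [T, T, T]
r1 m[cld→φ4] = [T, T, T]
r1 m[sprk→φ0] = [T, T, T]
r1 m[sprk→φ2] = [T, T, T]
r1 m[sprk→φ3] = [T, T, T]
r1 m[sprk→φ4] = [T, T, T]
r1 m[sprk→φ5] = [T, T, T]
r1 m[sun→φ1] = [T, T, T]
r1 m[sun→φ5] = [T, T, T]
r2 m[φ0→cld] = [F, T, T]
r2 m[φ0→sprk] = [T, F, T]
r2 m[φ1→cld] = [T, T, T]
r2 m[φ1→sun] = [T, T, T]
r2 m[φ2→cld] = [T, T, T]
r2 m[φ2→sprk] = [T, T, T]
r2 m[φ3→cld] = [T, F, T]
r2 m[φ3→sprk] = [T, T, T]
r2 m[φ4→cld] = [T, F, T]
r2 m[φ4→sprk] = [F, F, T]
r2 m[φ5→sprk] = [T, T, T]
r2 m[φ5→sun] = [F, T, T]
r2 m[cld→φ0] = [T, F, T]
r2 m[cld→φ1] = [F, F, T]
r2 m[cld→φ2] = [F, F, T]
r2 m[cld→φ3] = [F, F, T]
r2 m[cld→φ4] = [F, F, T]
r2 m[sprk→φ0] = [F, F, T]
r2 m[sprk→φ2] = [F, F, T]
r2 m[sprk→φ3] = [F, F, T]
r2 m[sprk→φ4] = [T, F, T]
r2 m[sprk→φ5] = [F, F, T]
r2 m[sun→φ1] = [F, T, T]
r2 m[sun→φ5] = [T, T, T]
r3 m[φ0→cld] = [F, T, F]
r3 m[φ0→sprk] = [T, F, F]
r3 m[φ1→cld] = [F, T, T]
r3 m[φ1→sun] = [F, T, T]
r3 m[φ2→cld] = [F, T, T]
r3 m[φ2→sprk] = [F, T, T]
r3 m[φ3→cld] = [T, F, T]
r3 m[φ3→sprk] = [T, T, T]
r3 m[φ4→cld] = [T, F, T]
r3 m[φ4→sprk] = [F, F, T]
r3 m[φ5→sprk] = [T, T, T]
r3 m[φ5→sun] = [F, T, F]
r3 m[cld→φ0] = [T, F, T]
r3 m[cld→φ1] = [F, F, T]
r3 m[cld→φ2] = [F, F, T]
r3 m[cld→φ3] = [F, F, T]
r3 m[cld→φ4] = [F, F, T]
r3 m[sprk→φ0] = [F, F, T]
r3 m[sprk→φ2] = [F, F, T]
r3 m[sprk→φ3] = [F, F, T]
r3 m[sprk→φ4] = [T, F, T]
r3 m[sprk→φ5] = [F, F, T]
r3 m[sun→φ1] = [F, T, T]
r3 m[sun→φ5] = [T, T, T]
r4 m[φ0→cld] = [F, T, F]
r4 m[φ0→sprk] = [T, F, F]
r4 m[φ1→cld] = [F, T, T]
r4 m[φ1→sun] = [F, T, T]
r4 m[φ2→cld] = [F, T, T]
r4 m[φ2→sprk] = [F, T, T]
r4 m[φ3→cld] = [T, F, T]
r4 m[φ3→sprk] = [T, T, T]
r4 m[φ4→cld] = [T, F, T]
r4 m[φ4→sprk] = [F, F, T]
r4 m[φ5→sprk] = [T, T, T]
r4 m[φ5→sun] = [F, T, F]
r4 m[cld→φ0] = [F, F, T]
r4 m[cld→φ1] = [F, F, F]
r4 m[cld→φ2] = [F, F, F]
r4 m[cld→φ3] = [F, F, F]
r4 m[cld→φ4] = [F, F, F]
r4 m[sprk→φ0] = [F, F, T]
r4 m[sprk→φ2] = [F, F, F]
r4 m[sprk→φ3] = [F, F, F]
r4 m[sprk→φ4] = [F, F, F]
r4 m[sprk→φ5] = [F, F, F]
r4 m[sun→φ1] = [F, T, F]
r4 m[sun→φ5] = [F, T, T]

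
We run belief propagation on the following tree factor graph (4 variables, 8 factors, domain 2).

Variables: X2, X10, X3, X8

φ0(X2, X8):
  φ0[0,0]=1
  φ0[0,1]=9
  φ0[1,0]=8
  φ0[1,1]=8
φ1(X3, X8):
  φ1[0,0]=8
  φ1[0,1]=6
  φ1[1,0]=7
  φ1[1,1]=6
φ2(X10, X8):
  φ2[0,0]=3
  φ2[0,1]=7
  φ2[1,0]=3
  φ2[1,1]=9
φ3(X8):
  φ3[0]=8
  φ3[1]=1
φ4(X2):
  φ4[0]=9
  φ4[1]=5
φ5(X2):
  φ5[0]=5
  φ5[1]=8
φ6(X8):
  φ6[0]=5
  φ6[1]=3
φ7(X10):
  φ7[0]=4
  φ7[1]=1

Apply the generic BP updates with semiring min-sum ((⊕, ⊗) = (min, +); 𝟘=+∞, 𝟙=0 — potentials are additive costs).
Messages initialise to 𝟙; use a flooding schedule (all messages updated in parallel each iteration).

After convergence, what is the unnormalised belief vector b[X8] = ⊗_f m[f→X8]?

b[X8] = [39, 41]

init: all messages = 𝟙 over 2 values
r1 m[φ0→X2] = [1, 8]
r1 m[φ0→X8] = [1, 8]
r1 m[φ1→X3] = [6, 6]
r1 m[φ1→X8] = [7, 6]
r1 m[φ2→X10] = [3, 3]
r1 m[φ2→X8] = [3, 7]
r1 m[φ3→X8] = [8, 1]
r1 m[φ4→X2] = [9, 5]
r1 m[φ5→X2] = [5, 8]
r1 m[φ6→X8] = [5, 3]
r1 m[φ7→X10] = [4, 1]
r1 m[X2→φ0] = [0, 0]
r1 m[X2→φ4] = [0, 0]
r1 m[X2→φ5] = [0, 0]
r1 m[X10→φ2] = [0, 0]
r1 m[X10→φ7] = [0, 0]
r1 m[X3→φ1] = [0, 0]
r1 m[X8→φ0] = [0, 0]
r1 m[X8→φ1] = [0, 0]
r1 m[X8→φ2] = [0, 0]
r1 m[X8→φ3] = [0, 0]
r1 m[X8→φ6] = [0, 0]
r2 m[φ0→X2] = [1, 8]
r2 m[φ0→X8] = [1, 8]
r2 m[φ1→X3] = [6, 6]
r2 m[φ1→X8] = [7, 6]
r2 m[φ2→X10] = [3, 3]
r2 m[φ2→X8] = [3, 7]
r2 m[φ3→X8] = [8, 1]
r2 m[φ4→X2] = [9, 5]
r2 m[φ5→X2] = [5, 8]
r2 m[φ6→X8] = [5, 3]
r2 m[φ7→X10] = [4, 1]
r2 m[X2→φ0] = [14, 13]
r2 m[X2→φ4] = [6, 16]
r2 m[X2→φ5] = [10, 13]
r2 m[X10→φ2] = [4, 1]
r2 m[X10→φ7] = [3, 3]
r2 m[X3→φ1] = [0, 0]
r2 m[X8→φ0] = [23, 17]
r2 m[X8→φ1] = [17, 19]
r2 m[X8→φ2] = [21, 18]
r2 m[X8→φ3] = [16, 24]
r2 m[X8→φ6] = [19, 22]
r3 m[φ0→X2] = [24, 25]
r3 m[φ0→X8] = [15, 21]
r3 m[φ1→X3] = [25, 24]
r3 m[φ1→X8] = [7, 6]
r3 m[φ2→X10] = [24, 24]
r3 m[φ2→X8] = [4, 10]
r3 m[φ3→X8] = [8, 1]
r3 m[φ4→X2] = [9, 5]
r3 m[φ5→X2] = [5, 8]
r3 m[φ6→X8] = [5, 3]
r3 m[φ7→X10] = [4, 1]
r3 m[X2→φ0] = [14, 13]
r3 m[X2→φ4] = [6, 16]
r3 m[X2→φ5] = [10, 13]
r3 m[X10→φ2] = [4, 1]
r3 m[X10→φ7] = [3, 3]
r3 m[X3→φ1] = [0, 0]
r3 m[X8→φ0] = [23, 17]
r3 m[X8→φ1] = [17, 19]
r3 m[X8→φ2] = [21, 18]
r3 m[X8→φ3] = [16, 24]
r3 m[X8→φ6] = [19, 22]
r4 m[φ0→X2] = [24, 25]
r4 m[φ0→X8] = [15, 21]
r4 m[φ1→X3] = [25, 24]
r4 m[φ1→X8] = [7, 6]
r4 m[φ2→X10] = [24, 24]
r4 m[φ2→X8] = [4, 10]
r4 m[φ3→X8] = [8, 1]
r4 m[φ4→X2] = [9, 5]
r4 m[φ5→X2] = [5, 8]
r4 m[φ6→X8] = [5, 3]
r4 m[φ7→X10] = [4, 1]
r4 m[X2→φ0] = [14, 13]
r4 m[X2→φ4] = [29, 33]
r4 m[X2→φ5] = [33, 30]
r4 m[X10→φ2] = [4, 1]
r4 m[X10→φ7] = [24, 24]
r4 m[X3→φ1] = [0, 0]
r4 m[X8→φ0] = [24, 20]
r4 m[X8→φ1] = [32, 35]
r4 m[X8→φ2] = [35, 31]
r4 m[X8→φ3] = [31, 40]
r4 m[X8→φ6] = [34, 38]
r5 m[φ0→X2] = [25, 28]
r5 m[φ0→X8] = [15, 21]
r5 m[φ1→X3] = [40, 39]
r5 m[φ1→X8] = [7, 6]
r5 m[φ2→X10] = [38, 38]
r5 m[φ2→X8] = [4, 10]
r5 m[φ3→X8] = [8, 1]
r5 m[φ4→X2] = [9, 5]
r5 m[φ5→X2] = [5, 8]
r5 m[φ6→X8] = [5, 3]
r5 m[φ7→X10] = [4, 1]
r5 m[X2→φ0] = [14, 13]
r5 m[X2→φ4] = [29, 33]
r5 m[X2→φ5] = [33, 30]
r5 m[X10→φ2] = [4, 1]
r5 m[X10→φ7] = [24, 24]
r5 m[X3→φ1] = [0, 0]
r5 m[X8→φ0] = [24, 20]
r5 m[X8→φ1] = [32, 35]
r5 m[X8→φ2] = [35, 31]
r5 m[X8→φ3] = [31, 40]
r5 m[X8→φ6] = [34, 38]
r6 m[φ0→X2] = [25, 28]
r6 m[φ0→X8] = [15, 21]
r6 m[φ1→X3] = [40, 39]
r6 m[φ1→X8] = [7, 6]
r6 m[φ2→X10] = [38, 38]
r6 m[φ2→X8] = [4, 10]
r6 m[φ3→X8] = [8, 1]
r6 m[φ4→X2] = [9, 5]
r6 m[φ5→X2] = [5, 8]
r6 m[φ6→X8] = [5, 3]
r6 m[φ7→X10] = [4, 1]
r6 m[X2→φ0] = [14, 13]
r6 m[X2→φ4] = [30, 36]
r6 m[X2→φ5] = [34, 33]
r6 m[X10→φ2] = [4, 1]
r6 m[X10→φ7] = [38, 38]
r6 m[X3→φ1] = [0, 0]
r6 m[X8→φ0] = [24, 20]
r6 m[X8→φ1] = [32, 35]
r6 m[X8→φ2] = [35, 31]
r6 m[X8→φ3] = [31, 40]
r6 m[X8→φ6] = [34, 38]
r7 m[φ0→X2] = [25, 28]
r7 m[φ0→X8] = [15, 21]
r7 m[φ1→X3] = [40, 39]
r7 m[φ1→X8] = [7, 6]
r7 m[φ2→X10] = [38, 38]
r7 m[φ2→X8] = [4, 10]
r7 m[φ3→X8] = [8, 1]
r7 m[φ4→X2] = [9, 5]
r7 m[φ5→X2] = [5, 8]
r7 m[φ6→X8] = [5, 3]
r7 m[φ7→X10] = [4, 1]
r7 m[X2→φ0] = [14, 13]
r7 m[X2→φ4] = [30, 36]
r7 m[X2→φ5] = [34, 33]
r7 m[X10→φ2] = [4, 1]
r7 m[X10→φ7] = [38, 38]
r7 m[X3→φ1] = [0, 0]
r7 m[X8→φ0] = [24, 20]
r7 m[X8→φ1] = [32, 35]
r7 m[X8→φ2] = [35, 31]
r7 m[X8→φ3] = [31, 40]
r7 m[X8→φ6] = [34, 38]
fixed point reached at round 7
b[X8] = ⊗ incoming = [39, 41]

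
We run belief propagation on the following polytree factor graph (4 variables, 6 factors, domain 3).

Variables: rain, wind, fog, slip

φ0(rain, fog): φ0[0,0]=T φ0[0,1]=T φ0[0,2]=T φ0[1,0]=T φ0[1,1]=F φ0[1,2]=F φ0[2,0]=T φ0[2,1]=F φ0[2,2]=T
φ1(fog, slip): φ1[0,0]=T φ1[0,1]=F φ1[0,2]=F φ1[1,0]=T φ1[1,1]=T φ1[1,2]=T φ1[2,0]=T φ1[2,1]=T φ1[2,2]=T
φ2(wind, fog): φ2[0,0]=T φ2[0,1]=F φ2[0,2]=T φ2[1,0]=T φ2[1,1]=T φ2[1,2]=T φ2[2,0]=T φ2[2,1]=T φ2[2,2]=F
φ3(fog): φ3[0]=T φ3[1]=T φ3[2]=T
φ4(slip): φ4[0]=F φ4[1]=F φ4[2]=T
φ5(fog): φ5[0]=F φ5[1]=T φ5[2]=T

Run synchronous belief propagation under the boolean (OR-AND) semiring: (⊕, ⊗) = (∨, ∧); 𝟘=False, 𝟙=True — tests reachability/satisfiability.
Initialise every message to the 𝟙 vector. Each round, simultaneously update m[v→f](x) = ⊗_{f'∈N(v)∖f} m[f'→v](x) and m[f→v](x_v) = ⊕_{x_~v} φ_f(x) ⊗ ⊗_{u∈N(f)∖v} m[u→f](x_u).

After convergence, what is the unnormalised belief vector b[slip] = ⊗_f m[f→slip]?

b[slip] = [F, F, T]

init: all messages = 𝟙 over 3 values
r1 m[φ0→rain] = [T, T, T]
r1 m[φ0→fog] = [T, T, T]
r1 m[φ1→fog] = [T, T, T]
r1 m[φ1→slip] = [T, T, T]
r1 m[φ2→wind] = [T, T, T]
r1 m[φ2→fog] = [T, T, T]
r1 m[φ3→fog] = [T, T, T]
r1 m[φ4→slip] = [F, F, T]
r1 m[φ5→fog] = [F, T, T]
r1 m[rain→φ0] = [T, T, T]
r1 m[wind→φ2] = [T, T, T]
r1 m[fog→φ0] = [T, T, T]
r1 m[fog→φ1] = [T, T, T]
r1 m[fog→φ2] = [T, T, T]
r1 m[fog→φ3] = [T, T, T]
r1 m[fog→φ5] = [T, T, T]
r1 m[slip→φ1] = [T, T, T]
r1 m[slip→φ4] = [T, T, T]
r2 m[φ0→rain] = [T, T, T]
r2 m[φ0→fog] = [T, T, T]
r2 m[φ1→fog] = [T, T, T]
r2 m[φ1→slip] = [T, T, T]
r2 m[φ2→wind] = [T, T, T]
r2 m[φ2→fog] = [T, T, T]
r2 m[φ3→fog] = [T, T, T]
r2 m[φ4→slip] = [F, F, T]
r2 m[φ5→fog] = [F, T, T]
r2 m[rain→φ0] = [T, T, T]
r2 m[wind→φ2] = [T, T, T]
r2 m[fog→φ0] = [F, T, T]
r2 m[fog→φ1] = [F, T, T]
r2 m[fog→φ2] = [F, T, T]
r2 m[fog→φ3] = [F, T, T]
r2 m[fog→φ5] = [T, T, T]
r2 m[slip→φ1] = [F, F, T]
r2 m[slip→φ4] = [T, T, T]
r3 m[φ0→rain] = [T, F, T]
r3 m[φ0→fog] = [T, T, T]
r3 m[φ1→fog] = [F, T, T]
r3 m[φ1→slip] = [T, T, T]
r3 m[φ2→wind] = [T, T, T]
r3 m[φ2→fog] = [T, T, T]
r3 m[φ3→fog] = [T, T, T]
r3 m[φ4→slip] = [F, F, T]
r3 m[φ5→fog] = [F, T, T]
r3 m[rain→φ0] = [T, T, T]
r3 m[wind→φ2] = [T, T, T]
r3 m[fog→φ0] = [F, T, T]
r3 m[fog→φ1] = [F, T, T]
r3 m[fog→φ2] = [F, T, T]
r3 m[fog→φ3] = [F, T, T]
r3 m[fog→φ5] = [T, T, T]
r3 m[slip→φ1] = [F, F, T]
r3 m[slip→φ4] = [T, T, T]
r4 m[φ0→rain] = [T, F, T]
r4 m[φ0→fog] = [T, T, T]
r4 m[φ1→fog] = [F, T, T]
r4 m[φ1→slip] = [T, T, T]
r4 m[φ2→wind] = [T, T, T]
r4 m[φ2→fog] = [T, T, T]
r4 m[φ3→fog] = [T, T, T]
r4 m[φ4→slip] = [F, F, T]
r4 m[φ5→fog] = [F, T, T]
r4 m[rain→φ0] = [T, T, T]
r4 m[wind→φ2] = [T, T, T]
r4 m[fog→φ0] = [F, T, T]
r4 m[fog→φ1] = [F, T, T]
r4 m[fog→φ2] = [F, T, T]
r4 m[fog→φ3] = [F, T, T]
r4 m[fog→φ5] = [F, T, T]
r4 m[slip→φ1] = [F, F, T]
r4 m[slip→φ4] = [T, T, T]
r5 m[φ0→rain] = [T, F, T]
r5 m[φ0→fog] = [T, T, T]
r5 m[φ1→fog] = [F, T, T]
r5 m[φ1→slip] = [T, T, T]
r5 m[φ2→wind] = [T, T, T]
r5 m[φ2→fog] = [T, T, T]
r5 m[φ3→fog] = [T, T, T]
r5 m[φ4→slip] = [F, F, T]
r5 m[φ5→fog] = [F, T, T]
r5 m[rain→φ0] = [T, T, T]
r5 m[wind→φ2] = [T, T, T]
r5 m[fog→φ0] = [F, T, T]
r5 m[fog→φ1] = [F, T, T]
r5 m[fog→φ2] = [F, T, T]
r5 m[fog→φ3] = [F, T, T]
r5 m[fog→φ5] = [F, T, T]
r5 m[slip→φ1] = [F, F, T]
r5 m[slip→φ4] = [T, T, T]
fixed point reached at round 5
b[slip] = ⊗ incoming = [F, F, T]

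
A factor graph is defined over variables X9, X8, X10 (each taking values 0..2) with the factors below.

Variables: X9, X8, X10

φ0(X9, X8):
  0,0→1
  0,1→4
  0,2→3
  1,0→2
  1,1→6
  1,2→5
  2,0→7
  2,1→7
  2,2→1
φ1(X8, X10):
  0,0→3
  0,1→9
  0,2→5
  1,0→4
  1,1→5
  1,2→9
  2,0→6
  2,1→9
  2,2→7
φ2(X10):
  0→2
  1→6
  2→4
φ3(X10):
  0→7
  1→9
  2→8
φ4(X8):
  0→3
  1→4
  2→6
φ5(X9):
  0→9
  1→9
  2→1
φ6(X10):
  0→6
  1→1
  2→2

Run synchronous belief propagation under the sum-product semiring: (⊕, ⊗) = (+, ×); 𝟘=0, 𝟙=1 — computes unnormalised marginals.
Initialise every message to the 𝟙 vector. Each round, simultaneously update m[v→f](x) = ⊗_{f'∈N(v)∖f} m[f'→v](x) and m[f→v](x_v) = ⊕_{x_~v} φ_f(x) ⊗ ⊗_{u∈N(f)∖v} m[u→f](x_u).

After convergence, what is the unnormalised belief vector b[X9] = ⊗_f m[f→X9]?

init: all messages = 𝟙 over 3 values
r1 m[φ0→X9] = [8, 13, 15]
r1 m[φ0→X8] = [10, 17, 9]
r1 m[φ1→X8] = [17, 18, 22]
r1 m[φ1→X10] = [13, 23, 21]
r1 m[φ2→X10] = [2, 6, 4]
r1 m[φ3→X10] = [7, 9, 8]
r1 m[φ4→X8] = [3, 4, 6]
r1 m[φ5→X9] = [9, 9, 1]
r1 m[φ6→X10] = [6, 1, 2]
r1 m[X9→φ0] = [1, 1, 1]
r1 m[X9→φ5] = [1, 1, 1]
r1 m[X8→φ0] = [1, 1, 1]
r1 m[X8→φ1] = [1, 1, 1]
r1 m[X8→φ4] = [1, 1, 1]
r1 m[X10→φ1] = [1, 1, 1]
r1 m[X10→φ2] = [1, 1, 1]
r1 m[X10→φ3] = [1, 1, 1]
r1 m[X10→φ6] = [1, 1, 1]
r2 m[φ0→X9] = [8, 13, 15]
r2 m[φ0→X8] = [10, 17, 9]
r2 m[φ1→X8] = [17, 18, 22]
r2 m[φ1→X10] = [13, 23, 21]
r2 m[φ2→X10] = [2, 6, 4]
r2 m[φ3→X10] = [7, 9, 8]
r2 m[φ4→X8] = [3, 4, 6]
r2 m[φ5→X9] = [9, 9, 1]
r2 m[φ6→X10] = [6, 1, 2]
r2 m[X9→φ0] = [9, 9, 1]
r2 m[X9→φ5] = [8, 13, 15]
r2 m[X8→φ0] = [51, 72, 132]
r2 m[X8→φ1] = [30, 68, 54]
r2 m[X8→φ4] = [170, 306, 198]
r2 m[X10→φ1] = [84, 54, 64]
r2 m[X10→φ2] = [546, 207, 336]
r2 m[X10→φ3] = [156, 138, 168]
r2 m[X10→φ6] = [182, 1242, 672]
r3 m[φ0→X9] = [735, 1194, 993]
r3 m[φ0→X8] = [34, 97, 73]
r3 m[φ1→X8] = [1058, 1182, 1438]
r3 m[φ1→X10] = [686, 1096, 1140]
r3 m[φ2→X10] = [2, 6, 4]
r3 m[φ3→X10] = [7, 9, 8]
r3 m[φ4→X8] = [3, 4, 6]
r3 m[φ5→X9] = [9, 9, 1]
r3 m[φ6→X10] = [6, 1, 2]
r3 m[X9→φ0] = [9, 9, 1]
r3 m[X9→φ5] = [8, 13, 15]
r3 m[X8→φ0] = [51, 72, 132]
r3 m[X8→φ1] = [30, 68, 54]
r3 m[X8→φ4] = [170, 306, 198]
r3 m[X10→φ1] = [84, 54, 64]
r3 m[X10→φ2] = [546, 207, 336]
r3 m[X10→φ3] = [156, 138, 168]
r3 m[X10→φ6] = [182, 1242, 672]
r4 m[φ0→X9] = [735, 1194, 993]
r4 m[φ0→X8] = [34, 97, 73]
r4 m[φ1→X8] = [1058, 1182, 1438]
r4 m[φ1→X10] = [686, 1096, 1140]
r4 m[φ2→X10] = [2, 6, 4]
r4 m[φ3→X10] = [7, 9, 8]
r4 m[φ4→X8] = [3, 4, 6]
r4 m[φ5→X9] = [9, 9, 1]
r4 m[φ6→X10] = [6, 1, 2]
r4 m[X9→φ0] = [9, 9, 1]
r4 m[X9→φ5] = [735, 1194, 993]
r4 m[X8→φ0] = [3174, 4728, 8628]
r4 m[X8→φ1] = [102, 388, 438]
r4 m[X8→φ4] = [35972, 114654, 104974]
r4 m[X10→φ1] = [84, 54, 64]
r4 m[X10→φ2] = [28812, 9864, 18240]
r4 m[X10→φ3] = [8232, 6576, 9120]
r4 m[X10→φ6] = [9604, 59184, 36480]
r5 m[φ0→X9] = [47970, 77856, 63942]
r5 m[φ0→X8] = [34, 97, 73]
r5 m[φ1→X8] = [1058, 1182, 1438]
r5 m[φ1→X10] = [4486, 6800, 7068]
r5 m[φ2→X10] = [2, 6, 4]
r5 m[φ3→X10] = [7, 9, 8]
r5 m[φ4→X8] = [3, 4, 6]
r5 m[φ5→X9] = [9, 9, 1]
r5 m[φ6→X10] = [6, 1, 2]
r5 m[X9→φ0] = [9, 9, 1]
r5 m[X9→φ5] = [735, 1194, 993]
r5 m[X8→φ0] = [3174, 4728, 8628]
r5 m[X8→φ1] = [102, 388, 438]
r5 m[X8→φ4] = [35972, 114654, 104974]
r5 m[X10→φ1] = [84, 54, 64]
r5 m[X10→φ2] = [28812, 9864, 18240]
r5 m[X10→φ3] = [8232, 6576, 9120]
r5 m[X10→φ6] = [9604, 59184, 36480]
r6 m[φ0→X9] = [47970, 77856, 63942]
r6 m[φ0→X8] = [34, 97, 73]
r6 m[φ1→X8] = [1058, 1182, 1438]
r6 m[φ1→X10] = [4486, 6800, 7068]
r6 m[φ2→X10] = [2, 6, 4]
r6 m[φ3→X10] = [7, 9, 8]
r6 m[φ4→X8] = [3, 4, 6]
r6 m[φ5→X9] = [9, 9, 1]
r6 m[φ6→X10] = [6, 1, 2]
r6 m[X9→φ0] = [9, 9, 1]
r6 m[X9→φ5] = [47970, 77856, 63942]
r6 m[X8→φ0] = [3174, 4728, 8628]
r6 m[X8→φ1] = [102, 388, 438]
r6 m[X8→φ4] = [35972, 114654, 104974]
r6 m[X10→φ1] = [84, 54, 64]
r6 m[X10→φ2] = [188412, 61200, 113088]
r6 m[X10→φ3] = [53832, 40800, 56544]
r6 m[X10→φ6] = [62804, 367200, 226176]
r7 m[φ0→X9] = [47970, 77856, 63942]
r7 m[φ0→X8] = [34, 97, 73]
r7 m[φ1→X8] = [1058, 1182, 1438]
r7 m[φ1→X10] = [4486, 6800, 7068]
r7 m[φ2→X10] = [2, 6, 4]
r7 m[φ3→X10] = [7, 9, 8]
r7 m[φ4→X8] = [3, 4, 6]
r7 m[φ5→X9] = [9, 9, 1]
r7 m[φ6→X10] = [6, 1, 2]
r7 m[X9→φ0] = [9, 9, 1]
r7 m[X9→φ5] = [47970, 77856, 63942]
r7 m[X8→φ0] = [3174, 4728, 8628]
r7 m[X8→φ1] = [102, 388, 438]
r7 m[X8→φ4] = [35972, 114654, 104974]
r7 m[X10→φ1] = [84, 54, 64]
r7 m[X10→φ2] = [188412, 61200, 113088]
r7 m[X10→φ3] = [53832, 40800, 56544]
r7 m[X10→φ6] = [62804, 367200, 226176]
fixed point reached at round 7
b[X9] = ⊗ incoming = [431730, 700704, 63942]

b[X9] = [431730, 700704, 63942]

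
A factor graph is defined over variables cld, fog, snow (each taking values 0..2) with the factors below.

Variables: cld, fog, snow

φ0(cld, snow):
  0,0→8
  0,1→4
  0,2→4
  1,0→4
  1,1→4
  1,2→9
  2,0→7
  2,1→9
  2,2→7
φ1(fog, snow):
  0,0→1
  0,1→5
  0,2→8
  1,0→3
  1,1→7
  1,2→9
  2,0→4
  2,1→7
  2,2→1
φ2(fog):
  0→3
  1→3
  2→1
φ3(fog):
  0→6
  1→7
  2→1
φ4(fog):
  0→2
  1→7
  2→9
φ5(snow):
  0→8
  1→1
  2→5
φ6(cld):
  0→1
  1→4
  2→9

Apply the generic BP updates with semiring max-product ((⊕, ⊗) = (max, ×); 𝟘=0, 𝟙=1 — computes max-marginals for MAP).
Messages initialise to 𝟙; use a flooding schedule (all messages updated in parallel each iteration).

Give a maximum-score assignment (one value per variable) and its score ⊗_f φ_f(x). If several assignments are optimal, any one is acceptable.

assignment: (cld=2, fog=1, snow=2); score = 416745

init: all messages = 𝟙 over 3 values
r1 m[φ0→cld] = [8, 9, 9]
r1 m[φ0→snow] = [8, 9, 9]
r1 m[φ1→fog] = [8, 9, 7]
r1 m[φ1→snow] = [4, 7, 9]
r1 m[φ2→fog] = [3, 3, 1]
r1 m[φ3→fog] = [6, 7, 1]
r1 m[φ4→fog] = [2, 7, 9]
r1 m[φ5→snow] = [8, 1, 5]
r1 m[φ6→cld] = [1, 4, 9]
r1 m[cld→φ0] = [1, 1, 1]
r1 m[cld→φ6] = [1, 1, 1]
r1 m[fog→φ1] = [1, 1, 1]
r1 m[fog→φ2] = [1, 1, 1]
r1 m[fog→φ3] = [1, 1, 1]
r1 m[fog→φ4] = [1, 1, 1]
r1 m[snow→φ0] = [1, 1, 1]
r1 m[snow→φ1] = [1, 1, 1]
r1 m[snow→φ5] = [1, 1, 1]
r2 m[φ0→cld] = [8, 9, 9]
r2 m[φ0→snow] = [8, 9, 9]
r2 m[φ1→fog] = [8, 9, 7]
r2 m[φ1→snow] = [4, 7, 9]
r2 m[φ2→fog] = [3, 3, 1]
r2 m[φ3→fog] = [6, 7, 1]
r2 m[φ4→fog] = [2, 7, 9]
r2 m[φ5→snow] = [8, 1, 5]
r2 m[φ6→cld] = [1, 4, 9]
r2 m[cld→φ0] = [1, 4, 9]
r2 m[cld→φ6] = [8, 9, 9]
r2 m[fog→φ1] = [36, 147, 9]
r2 m[fog→φ2] = [96, 441, 63]
r2 m[fog→φ3] = [48, 189, 63]
r2 m[fog→φ4] = [144, 189, 7]
r2 m[snow→φ0] = [32, 7, 45]
r2 m[snow→φ1] = [64, 9, 45]
r2 m[snow→φ5] = [32, 63, 81]
r3 m[φ0→cld] = [256, 405, 315]
r3 m[φ0→snow] = [63, 81, 63]
r3 m[φ1→fog] = [360, 405, 256]
r3 m[φ1→snow] = [441, 1029, 1323]
r3 m[φ2→fog] = [3, 3, 1]
r3 m[φ3→fog] = [6, 7, 1]
r3 m[φ4→fog] = [2, 7, 9]
r3 m[φ5→snow] = [8, 1, 5]
r3 m[φ6→cld] = [1, 4, 9]
r3 m[cld→φ0] = [1, 4, 9]
r3 m[cld→φ6] = [8, 9, 9]
r3 m[fog→φ1] = [36, 147, 9]
r3 m[fog→φ2] = [96, 441, 63]
r3 m[fog→φ3] = [48, 189, 63]
r3 m[fog→φ4] = [144, 189, 7]
r3 m[snow→φ0] = [32, 7, 45]
r3 m[snow→φ1] = [64, 9, 45]
r3 m[snow→φ5] = [32, 63, 81]
r4 m[φ0→cld] = [256, 405, 315]
r4 m[φ0→snow] = [63, 81, 63]
r4 m[φ1→fog] = [360, 405, 256]
r4 m[φ1→snow] = [441, 1029, 1323]
r4 m[φ2→fog] = [3, 3, 1]
r4 m[φ3→fog] = [6, 7, 1]
r4 m[φ4→fog] = [2, 7, 9]
r4 m[φ5→snow] = [8, 1, 5]
r4 m[φ6→cld] = [1, 4, 9]
r4 m[cld→φ0] = [1, 4, 9]
r4 m[cld→φ6] = [256, 405, 315]
r4 m[fog→φ1] = [36, 147, 9]
r4 m[fog→φ2] = [4320, 19845, 2304]
r4 m[fog→φ3] = [2160, 8505, 2304]
r4 m[fog→φ4] = [6480, 8505, 256]
r4 m[snow→φ0] = [3528, 1029, 6615]
r4 m[snow→φ1] = [504, 81, 315]
r4 m[snow→φ5] = [27783, 83349, 83349]
r5 m[φ0→cld] = [28224, 59535, 46305]
r5 m[φ0→snow] = [63, 81, 63]
r5 m[φ1→fog] = [2520, 2835, 2016]
r5 m[φ1→snow] = [441, 1029, 1323]
r5 m[φ2→fog] = [3, 3, 1]
r5 m[φ3→fog] = [6, 7, 1]
r5 m[φ4→fog] = [2, 7, 9]
r5 m[φ5→snow] = [8, 1, 5]
r5 m[φ6→cld] = [1, 4, 9]
r5 m[cld→φ0] = [1, 4, 9]
r5 m[cld→φ6] = [256, 405, 315]
r5 m[fog→φ1] = [36, 147, 9]
r5 m[fog→φ2] = [4320, 19845, 2304]
r5 m[fog→φ3] = [2160, 8505, 2304]
r5 m[fog→φ4] = [6480, 8505, 256]
r5 m[snow→φ0] = [3528, 1029, 6615]
r5 m[snow→φ1] = [504, 81, 315]
r5 m[snow→φ5] = [27783, 83349, 83349]
r6 m[φ0→cld] = [28224, 59535, 46305]
r6 m[φ0→snow] = [63, 81, 63]
r6 m[φ1→fog] = [2520, 2835, 2016]
r6 m[φ1→snow] = [441, 1029, 1323]
r6 m[φ2→fog] = [3, 3, 1]
r6 m[φ3→fog] = [6, 7, 1]
r6 m[φ4→fog] = [2, 7, 9]
r6 m[φ5→snow] = [8, 1, 5]
r6 m[φ6→cld] = [1, 4, 9]
r6 m[cld→φ0] = [1, 4, 9]
r6 m[cld→φ6] = [28224, 59535, 46305]
r6 m[fog→φ1] = [36, 147, 9]
r6 m[fog→φ2] = [30240, 138915, 18144]
r6 m[fog→φ3] = [15120, 59535, 18144]
r6 m[fog→φ4] = [45360, 59535, 2016]
r6 m[snow→φ0] = [3528, 1029, 6615]
r6 m[snow→φ1] = [504, 81, 315]
r6 m[snow→φ5] = [27783, 83349, 83349]
r7 m[φ0→cld] = [28224, 59535, 46305]
r7 m[φ0→snow] = [63, 81, 63]
r7 m[φ1→fog] = [2520, 2835, 2016]
r7 m[φ1→snow] = [441, 1029, 1323]
r7 m[φ2→fog] = [3, 3, 1]
r7 m[φ3→fog] = [6, 7, 1]
r7 m[φ4→fog] = [2, 7, 9]
r7 m[φ5→snow] = [8, 1, 5]
r7 m[φ6→cld] = [1, 4, 9]
r7 m[cld→φ0] = [1, 4, 9]
r7 m[cld→φ6] = [28224, 59535, 46305]
r7 m[fog→φ1] = [36, 147, 9]
r7 m[fog→φ2] = [30240, 138915, 18144]
r7 m[fog→φ3] = [15120, 59535, 18144]
r7 m[fog→φ4] = [45360, 59535, 2016]
r7 m[snow→φ0] = [3528, 1029, 6615]
r7 m[snow→φ1] = [504, 81, 315]
r7 m[snow→φ5] = [27783, 83349, 83349]
fixed point reached at round 7
traceback from cld: (cld=2, fog=1, snow=2), score=416745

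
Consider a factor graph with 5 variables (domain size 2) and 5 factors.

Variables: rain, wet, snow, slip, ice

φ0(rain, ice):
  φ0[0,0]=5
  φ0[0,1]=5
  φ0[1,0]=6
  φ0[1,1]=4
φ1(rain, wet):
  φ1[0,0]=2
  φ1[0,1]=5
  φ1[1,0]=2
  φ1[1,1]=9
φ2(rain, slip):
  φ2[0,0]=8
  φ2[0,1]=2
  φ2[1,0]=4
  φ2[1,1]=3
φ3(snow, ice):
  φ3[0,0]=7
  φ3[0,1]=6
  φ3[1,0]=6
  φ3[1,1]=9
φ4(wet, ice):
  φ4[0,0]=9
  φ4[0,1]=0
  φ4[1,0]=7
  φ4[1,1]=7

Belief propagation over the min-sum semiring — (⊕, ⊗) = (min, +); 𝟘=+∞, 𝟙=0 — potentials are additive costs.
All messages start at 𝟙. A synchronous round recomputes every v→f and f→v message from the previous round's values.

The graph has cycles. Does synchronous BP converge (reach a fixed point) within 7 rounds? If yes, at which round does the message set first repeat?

NOT CONVERGED within 7 rounds

init: all messages = 𝟙 over 2 values
r1 m[φ0→rain] = [5, 4]
r1 m[φ0→ice] = [5, 4]
r1 m[φ1→rain] = [2, 2]
r1 m[φ1→wet] = [2, 5]
r1 m[φ2→rain] = [2, 3]
r1 m[φ2→slip] = [4, 2]
r1 m[φ3→snow] = [6, 6]
r1 m[φ3→ice] = [6, 6]
r1 m[φ4→wet] = [0, 7]
r1 m[φ4→ice] = [7, 0]
r1 m[rain→φ0] = [0, 0]
r1 m[rain→φ1] = [0, 0]
r1 m[rain→φ2] = [0, 0]
r1 m[wet→φ1] = [0, 0]
r1 m[wet→φ4] = [0, 0]
r1 m[snow→φ3] = [0, 0]
r1 m[slip→φ2] = [0, 0]
r1 m[ice→φ0] = [0, 0]
r1 m[ice→φ3] = [0, 0]
r1 m[ice→φ4] = [0, 0]
r2 m[φ0→rain] = [5, 4]
r2 m[φ0→ice] = [5, 4]
r2 m[φ1→rain] = [2, 2]
r2 m[φ1→wet] = [2, 5]
r2 m[φ2→rain] = [2, 3]
r2 m[φ2→slip] = [4, 2]
r2 m[φ3→snow] = [6, 6]
r2 m[φ3→ice] = [6, 6]
r2 m[φ4→wet] = [0, 7]
r2 m[φ4→ice] = [7, 0]
r2 m[rain→φ0] = [4, 5]
r2 m[rain→φ1] = [7, 7]
r2 m[rain→φ2] = [7, 6]
r2 m[wet→φ1] = [0, 7]
r2 m[wet→φ4] = [2, 5]
r2 m[snow→φ3] = [0, 0]
r2 m[slip→φ2] = [0, 0]
r2 m[ice→φ0] = [13, 6]
r2 m[ice→φ3] = [12, 4]
r2 m[ice→φ4] = [11, 10]
r3 m[φ0→rain] = [11, 10]
r3 m[φ0→ice] = [9, 9]
r3 m[φ1→rain] = [2, 2]
r3 m[φ1→wet] = [9, 12]
r3 m[φ2→rain] = [2, 3]
r3 m[φ2→slip] = [10, 9]
r3 m[φ3→snow] = [10, 13]
r3 m[φ3→ice] = [6, 6]
r3 m[φ4→wet] = [10, 17]
r3 m[φ4→ice] = [11, 2]
r3 m[rain→φ0] = [4, 5]
r3 m[rain→φ1] = [7, 7]
r3 m[rain→φ2] = [7, 6]
r3 m[wet→φ1] = [0, 7]
r3 m[wet→φ4] = [2, 5]
r3 m[snow→φ3] = [0, 0]
r3 m[slip→φ2] = [0, 0]
r3 m[ice→φ0] = [13, 6]
r3 m[ice→φ3] = [12, 4]
r3 m[ice→φ4] = [11, 10]
r4 m[φ0→rain] = [11, 10]
r4 m[φ0→ice] = [9, 9]
r4 m[φ1→rain] = [2, 2]
r4 m[φ1→wet] = [9, 12]
r4 m[φ2→rain] = [2, 3]
r4 m[φ2→slip] = [10, 9]
r4 m[φ3→snow] = [10, 13]
r4 m[φ3→ice] = [6, 6]
r4 m[φ4→wet] = [10, 17]
r4 m[φ4→ice] = [11, 2]
r4 m[rain→φ0] = [4, 5]
r4 m[rain→φ1] = [13, 13]
r4 m[rain→φ2] = [13, 12]
r4 m[wet→φ1] = [10, 17]
r4 m[wet→φ4] = [9, 12]
r4 m[snow→φ3] = [0, 0]
r4 m[slip→φ2] = [0, 0]
r4 m[ice→φ0] = [17, 8]
r4 m[ice→φ3] = [20, 11]
r4 m[ice→φ4] = [15, 15]
r5 m[φ0→rain] = [13, 12]
r5 m[φ0→ice] = [9, 9]
r5 m[φ1→rain] = [12, 12]
r5 m[φ1→wet] = [15, 18]
r5 m[φ2→rain] = [2, 3]
r5 m[φ2→slip] = [16, 15]
r5 m[φ3→snow] = [17, 20]
r5 m[φ3→ice] = [6, 6]
r5 m[φ4→wet] = [15, 22]
r5 m[φ4→ice] = [18, 9]
r5 m[rain→φ0] = [4, 5]
r5 m[rain→φ1] = [13, 13]
r5 m[rain→φ2] = [13, 12]
r5 m[wet→φ1] = [10, 17]
r5 m[wet→φ4] = [9, 12]
r5 m[snow→φ3] = [0, 0]
r5 m[slip→φ2] = [0, 0]
r5 m[ice→φ0] = [17, 8]
r5 m[ice→φ3] = [20, 11]
r5 m[ice→φ4] = [15, 15]
r6 m[φ0→rain] = [13, 12]
r6 m[φ0→ice] = [9, 9]
r6 m[φ1→rain] = [12, 12]
r6 m[φ1→wet] = [15, 18]
r6 m[φ2→rain] = [2, 3]
r6 m[φ2→slip] = [16, 15]
r6 m[φ3→snow] = [17, 20]
r6 m[φ3→ice] = [6, 6]
r6 m[φ4→wet] = [15, 22]
r6 m[φ4→ice] = [18, 9]
r6 m[rain→φ0] = [14, 15]
r6 m[rain→φ1] = [15, 15]
r6 m[rain→φ2] = [25, 24]
r6 m[wet→φ1] = [15, 22]
r6 m[wet→φ4] = [15, 18]
r6 m[snow→φ3] = [0, 0]
r6 m[slip→φ2] = [0, 0]
r6 m[ice→φ0] = [24, 15]
r6 m[ice→φ3] = [27, 18]
r6 m[ice→φ4] = [15, 15]
r7 m[φ0→rain] = [20, 19]
r7 m[φ0→ice] = [19, 19]
r7 m[φ1→rain] = [17, 17]
r7 m[φ1→wet] = [17, 20]
r7 m[φ2→rain] = [2, 3]
r7 m[φ2→slip] = [28, 27]
r7 m[φ3→snow] = [24, 27]
r7 m[φ3→ice] = [6, 6]
r7 m[φ4→wet] = [15, 22]
r7 m[φ4→ice] = [24, 15]
r7 m[rain→φ0] = [14, 15]
r7 m[rain→φ1] = [15, 15]
r7 m[rain→φ2] = [25, 24]
r7 m[wet→φ1] = [15, 22]
r7 m[wet→φ4] = [15, 18]
r7 m[snow→φ3] = [0, 0]
r7 m[slip→φ2] = [0, 0]
r7 m[ice→φ0] = [24, 15]
r7 m[ice→φ3] = [27, 18]
r7 m[ice→φ4] = [15, 15]
no fixed point within 7 rounds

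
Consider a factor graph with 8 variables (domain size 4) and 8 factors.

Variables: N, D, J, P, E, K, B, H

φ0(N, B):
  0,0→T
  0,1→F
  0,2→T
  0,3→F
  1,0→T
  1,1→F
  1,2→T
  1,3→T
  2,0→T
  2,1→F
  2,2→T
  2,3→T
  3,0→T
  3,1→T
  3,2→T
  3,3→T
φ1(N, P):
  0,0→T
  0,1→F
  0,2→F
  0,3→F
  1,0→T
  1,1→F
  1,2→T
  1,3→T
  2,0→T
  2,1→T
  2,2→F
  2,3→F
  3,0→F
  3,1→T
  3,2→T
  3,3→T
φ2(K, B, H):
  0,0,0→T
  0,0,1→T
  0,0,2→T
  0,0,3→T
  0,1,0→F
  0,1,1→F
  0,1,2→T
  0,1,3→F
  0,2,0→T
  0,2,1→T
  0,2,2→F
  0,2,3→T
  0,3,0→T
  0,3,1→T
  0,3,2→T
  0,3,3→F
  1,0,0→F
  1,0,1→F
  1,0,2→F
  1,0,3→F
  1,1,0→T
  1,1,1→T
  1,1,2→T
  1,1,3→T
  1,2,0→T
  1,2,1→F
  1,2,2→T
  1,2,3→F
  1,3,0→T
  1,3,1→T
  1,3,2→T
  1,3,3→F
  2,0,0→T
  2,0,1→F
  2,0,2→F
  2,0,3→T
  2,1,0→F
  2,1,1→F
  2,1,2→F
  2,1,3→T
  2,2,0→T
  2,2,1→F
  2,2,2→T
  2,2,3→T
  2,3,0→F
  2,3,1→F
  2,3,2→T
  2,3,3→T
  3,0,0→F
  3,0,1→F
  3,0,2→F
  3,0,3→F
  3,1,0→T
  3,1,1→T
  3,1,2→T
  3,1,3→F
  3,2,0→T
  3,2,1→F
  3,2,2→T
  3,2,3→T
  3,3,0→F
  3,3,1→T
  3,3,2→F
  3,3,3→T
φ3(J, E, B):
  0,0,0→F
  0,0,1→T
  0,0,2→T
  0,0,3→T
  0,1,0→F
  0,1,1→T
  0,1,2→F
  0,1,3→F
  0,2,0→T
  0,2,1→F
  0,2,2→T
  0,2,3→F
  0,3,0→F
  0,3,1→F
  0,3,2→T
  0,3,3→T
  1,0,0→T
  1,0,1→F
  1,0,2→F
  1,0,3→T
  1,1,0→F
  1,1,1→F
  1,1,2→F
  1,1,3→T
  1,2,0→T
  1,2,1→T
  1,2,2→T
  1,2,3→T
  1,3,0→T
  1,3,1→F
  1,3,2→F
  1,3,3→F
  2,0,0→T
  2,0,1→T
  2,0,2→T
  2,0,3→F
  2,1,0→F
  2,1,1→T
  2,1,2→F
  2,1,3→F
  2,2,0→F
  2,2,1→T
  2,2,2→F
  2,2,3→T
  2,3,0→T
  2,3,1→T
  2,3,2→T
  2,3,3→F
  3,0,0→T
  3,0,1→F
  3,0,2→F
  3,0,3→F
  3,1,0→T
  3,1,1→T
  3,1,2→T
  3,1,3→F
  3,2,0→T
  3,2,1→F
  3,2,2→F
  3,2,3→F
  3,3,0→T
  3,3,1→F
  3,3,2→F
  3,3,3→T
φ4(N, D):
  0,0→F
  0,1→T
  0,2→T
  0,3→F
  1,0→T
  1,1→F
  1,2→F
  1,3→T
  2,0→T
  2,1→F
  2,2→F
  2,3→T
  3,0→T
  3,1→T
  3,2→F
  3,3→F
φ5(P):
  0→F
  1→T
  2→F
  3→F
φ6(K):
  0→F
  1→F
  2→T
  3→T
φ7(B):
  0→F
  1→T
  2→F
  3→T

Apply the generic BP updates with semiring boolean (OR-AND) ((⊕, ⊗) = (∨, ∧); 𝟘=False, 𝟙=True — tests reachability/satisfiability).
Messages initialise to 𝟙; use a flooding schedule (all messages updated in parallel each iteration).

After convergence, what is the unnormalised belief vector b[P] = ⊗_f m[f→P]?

b[P] = [F, T, F, F]

init: all messages = 𝟙 over 4 values
r1 m[φ0→N] = [T, T, T, T]
r1 m[φ0→B] = [T, T, T, T]
r1 m[φ1→N] = [T, T, T, T]
r1 m[φ1→P] = [T, T, T, T]
r1 m[φ2→K] = [T, T, T, T]
r1 m[φ2→B] = [T, T, T, T]
r1 m[φ2→H] = [T, T, T, T]
r1 m[φ3→J] = [T, T, T, T]
r1 m[φ3→E] = [T, T, T, T]
r1 m[φ3→B] = [T, T, T, T]
r1 m[φ4→N] = [T, T, T, T]
r1 m[φ4→D] = [T, T, T, T]
r1 m[φ5→P] = [F, T, F, F]
r1 m[φ6→K] = [F, F, T, T]
r1 m[φ7→B] = [F, T, F, T]
r1 m[N→φ0] = [T, T, T, T]
r1 m[N→φ1] = [T, T, T, T]
r1 m[N→φ4] = [T, T, T, T]
r1 m[D→φ4] = [T, T, T, T]
r1 m[J→φ3] = [T, T, T, T]
r1 m[P→φ1] = [T, T, T, T]
r1 m[P→φ5] = [T, T, T, T]
r1 m[E→φ3] = [T, T, T, T]
r1 m[K→φ2] = [T, T, T, T]
r1 m[K→φ6] = [T, T, T, T]
r1 m[B→φ0] = [T, T, T, T]
r1 m[B→φ2] = [T, T, T, T]
r1 m[B→φ3] = [T, T, T, T]
r1 m[B→φ7] = [T, T, T, T]
r1 m[H→φ2] = [T, T, T, T]
r2 m[φ0→N] = [T, T, T, T]
r2 m[φ0→B] = [T, T, T, T]
r2 m[φ1→N] = [T, T, T, T]
r2 m[φ1→P] = [T, T, T, T]
r2 m[φ2→K] = [T, T, T, T]
r2 m[φ2→B] = [T, T, T, T]
r2 m[φ2→H] = [T, T, T, T]
r2 m[φ3→J] = [T, T, T, T]
r2 m[φ3→E] = [T, T, T, T]
r2 m[φ3→B] = [T, T, T, T]
r2 m[φ4→N] = [T, T, T, T]
r2 m[φ4→D] = [T, T, T, T]
r2 m[φ5→P] = [F, T, F, F]
r2 m[φ6→K] = [F, F, T, T]
r2 m[φ7→B] = [F, T, F, T]
r2 m[N→φ0] = [T, T, T, T]
r2 m[N→φ1] = [T, T, T, T]
r2 m[N→φ4] = [T, T, T, T]
r2 m[D→φ4] = [T, T, T, T]
r2 m[J→φ3] = [T, T, T, T]
r2 m[P→φ1] = [F, T, F, F]
r2 m[P→φ5] = [T, T, T, T]
r2 m[E→φ3] = [T, T, T, T]
r2 m[K→φ2] = [F, F, T, T]
r2 m[K→φ6] = [T, T, T, T]
r2 m[B→φ0] = [F, T, F, T]
r2 m[B→φ2] = [F, T, F, T]
r2 m[B→φ3] = [F, T, F, T]
r2 m[B→φ7] = [T, T, T, T]
r2 m[H→φ2] = [T, T, T, T]
r3 m[φ0→N] = [F, T, T, T]
r3 m[φ0→B] = [T, T, T, T]
r3 m[φ1→N] = [F, F, T, T]
r3 m[φ1→P] = [T, T, T, T]
r3 m[φ2→K] = [T, T, T, T]
r3 m[φ2→B] = [T, T, T, T]
r3 m[φ2→H] = [T, T, T, T]
r3 m[φ3→J] = [T, T, T, T]
r3 m[φ3→E] = [T, T, T, T]
r3 m[φ3→B] = [T, T, T, T]
r3 m[φ4→N] = [T, T, T, T]
r3 m[φ4→D] = [T, T, T, T]
r3 m[φ5→P] = [F, T, F, F]
r3 m[φ6→K] = [F, F, T, T]
r3 m[φ7→B] = [F, T, F, T]
r3 m[N→φ0] = [T, T, T, T]
r3 m[N→φ1] = [T, T, T, T]
r3 m[N→φ4] = [T, T, T, T]
r3 m[D→φ4] = [T, T, T, T]
r3 m[J→φ3] = [T, T, T, T]
r3 m[P→φ1] = [F, T, F, F]
r3 m[P→φ5] = [T, T, T, T]
r3 m[E→φ3] = [T, T, T, T]
r3 m[K→φ2] = [F, F, T, T]
r3 m[K→φ6] = [T, T, T, T]
r3 m[B→φ0] = [F, T, F, T]
r3 m[B→φ2] = [F, T, F, T]
r3 m[B→φ3] = [F, T, F, T]
r3 m[B→φ7] = [T, T, T, T]
r3 m[H→φ2] = [T, T, T, T]
r4 m[φ0→N] = [F, T, T, T]
r4 m[φ0→B] = [T, T, T, T]
r4 m[φ1→N] = [F, F, T, T]
r4 m[φ1→P] = [T, T, T, T]
r4 m[φ2→K] = [T, T, T, T]
r4 m[φ2→B] = [T, T, T, T]
r4 m[φ2→H] = [T, T, T, T]
r4 m[φ3→J] = [T, T, T, T]
r4 m[φ3→E] = [T, T, T, T]
r4 m[φ3→B] = [T, T, T, T]
r4 m[φ4→N] = [T, T, T, T]
r4 m[φ4→D] = [T, T, T, T]
r4 m[φ5→P] = [F, T, F, F]
r4 m[φ6→K] = [F, F, T, T]
r4 m[φ7→B] = [F, T, F, T]
r4 m[N→φ0] = [F, F, T, T]
r4 m[N→φ1] = [F, T, T, T]
r4 m[N→φ4] = [F, F, T, T]
r4 m[D→φ4] = [T, T, T, T]
r4 m[J→φ3] = [T, T, T, T]
r4 m[P→φ1] = [F, T, F, F]
r4 m[P→φ5] = [T, T, T, T]
r4 m[E→φ3] = [T, T, T, T]
r4 m[K→φ2] = [F, F, T, T]
r4 m[K→φ6] = [T, T, T, T]
r4 m[B→φ0] = [F, T, F, T]
r4 m[B→φ2] = [F, T, F, T]
r4 m[B→φ3] = [F, T, F, T]
r4 m[B→φ7] = [T, T, T, T]
r4 m[H→φ2] = [T, T, T, T]
r5 m[φ0→N] = [F, T, T, T]
r5 m[φ0→B] = [T, T, T, T]
r5 m[φ1→N] = [F, F, T, T]
r5 m[φ1→P] = [T, T, T, T]
r5 m[φ2→K] = [T, T, T, T]
r5 m[φ2→B] = [T, T, T, T]
r5 m[φ2→H] = [T, T, T, T]
r5 m[φ3→J] = [T, T, T, T]
r5 m[φ3→E] = [T, T, T, T]
r5 m[φ3→B] = [T, T, T, T]
r5 m[φ4→N] = [T, T, T, T]
r5 m[φ4→D] = [T, T, F, T]
r5 m[φ5→P] = [F, T, F, F]
r5 m[φ6→K] = [F, F, T, T]
r5 m[φ7→B] = [F, T, F, T]
r5 m[N→φ0] = [F, F, T, T]
r5 m[N→φ1] = [F, T, T, T]
r5 m[N→φ4] = [F, F, T, T]
r5 m[D→φ4] = [T, T, T, T]
r5 m[J→φ3] = [T, T, T, T]
r5 m[P→φ1] = [F, T, F, F]
r5 m[P→φ5] = [T, T, T, T]
r5 m[E→φ3] = [T, T, T, T]
r5 m[K→φ2] = [F, F, T, T]
r5 m[K→φ6] = [T, T, T, T]
r5 m[B→φ0] = [F, T, F, T]
r5 m[B→φ2] = [F, T, F, T]
r5 m[B→φ3] = [F, T, F, T]
r5 m[B→φ7] = [T, T, T, T]
r5 m[H→φ2] = [T, T, T, T]
r6 m[φ0→N] = [F, T, T, T]
r6 m[φ0→B] = [T, T, T, T]
r6 m[φ1→N] = [F, F, T, T]
r6 m[φ1→P] = [T, T, T, T]
r6 m[φ2→K] = [T, T, T, T]
r6 m[φ2→B] = [T, T, T, T]
r6 m[φ2→H] = [T, T, T, T]
r6 m[φ3→J] = [T, T, T, T]
r6 m[φ3→E] = [T, T, T, T]
r6 m[φ3→B] = [T, T, T, T]
r6 m[φ4→N] = [T, T, T, T]
r6 m[φ4→D] = [T, T, F, T]
r6 m[φ5→P] = [F, T, F, F]
r6 m[φ6→K] = [F, F, T, T]
r6 m[φ7→B] = [F, T, F, T]
r6 m[N→φ0] = [F, F, T, T]
r6 m[N→φ1] = [F, T, T, T]
r6 m[N→φ4] = [F, F, T, T]
r6 m[D→φ4] = [T, T, T, T]
r6 m[J→φ3] = [T, T, T, T]
r6 m[P→φ1] = [F, T, F, F]
r6 m[P→φ5] = [T, T, T, T]
r6 m[E→φ3] = [T, T, T, T]
r6 m[K→φ2] = [F, F, T, T]
r6 m[K→φ6] = [T, T, T, T]
r6 m[B→φ0] = [F, T, F, T]
r6 m[B→φ2] = [F, T, F, T]
r6 m[B→φ3] = [F, T, F, T]
r6 m[B→φ7] = [T, T, T, T]
r6 m[H→φ2] = [T, T, T, T]
fixed point reached at round 6
b[P] = ⊗ incoming = [F, T, F, F]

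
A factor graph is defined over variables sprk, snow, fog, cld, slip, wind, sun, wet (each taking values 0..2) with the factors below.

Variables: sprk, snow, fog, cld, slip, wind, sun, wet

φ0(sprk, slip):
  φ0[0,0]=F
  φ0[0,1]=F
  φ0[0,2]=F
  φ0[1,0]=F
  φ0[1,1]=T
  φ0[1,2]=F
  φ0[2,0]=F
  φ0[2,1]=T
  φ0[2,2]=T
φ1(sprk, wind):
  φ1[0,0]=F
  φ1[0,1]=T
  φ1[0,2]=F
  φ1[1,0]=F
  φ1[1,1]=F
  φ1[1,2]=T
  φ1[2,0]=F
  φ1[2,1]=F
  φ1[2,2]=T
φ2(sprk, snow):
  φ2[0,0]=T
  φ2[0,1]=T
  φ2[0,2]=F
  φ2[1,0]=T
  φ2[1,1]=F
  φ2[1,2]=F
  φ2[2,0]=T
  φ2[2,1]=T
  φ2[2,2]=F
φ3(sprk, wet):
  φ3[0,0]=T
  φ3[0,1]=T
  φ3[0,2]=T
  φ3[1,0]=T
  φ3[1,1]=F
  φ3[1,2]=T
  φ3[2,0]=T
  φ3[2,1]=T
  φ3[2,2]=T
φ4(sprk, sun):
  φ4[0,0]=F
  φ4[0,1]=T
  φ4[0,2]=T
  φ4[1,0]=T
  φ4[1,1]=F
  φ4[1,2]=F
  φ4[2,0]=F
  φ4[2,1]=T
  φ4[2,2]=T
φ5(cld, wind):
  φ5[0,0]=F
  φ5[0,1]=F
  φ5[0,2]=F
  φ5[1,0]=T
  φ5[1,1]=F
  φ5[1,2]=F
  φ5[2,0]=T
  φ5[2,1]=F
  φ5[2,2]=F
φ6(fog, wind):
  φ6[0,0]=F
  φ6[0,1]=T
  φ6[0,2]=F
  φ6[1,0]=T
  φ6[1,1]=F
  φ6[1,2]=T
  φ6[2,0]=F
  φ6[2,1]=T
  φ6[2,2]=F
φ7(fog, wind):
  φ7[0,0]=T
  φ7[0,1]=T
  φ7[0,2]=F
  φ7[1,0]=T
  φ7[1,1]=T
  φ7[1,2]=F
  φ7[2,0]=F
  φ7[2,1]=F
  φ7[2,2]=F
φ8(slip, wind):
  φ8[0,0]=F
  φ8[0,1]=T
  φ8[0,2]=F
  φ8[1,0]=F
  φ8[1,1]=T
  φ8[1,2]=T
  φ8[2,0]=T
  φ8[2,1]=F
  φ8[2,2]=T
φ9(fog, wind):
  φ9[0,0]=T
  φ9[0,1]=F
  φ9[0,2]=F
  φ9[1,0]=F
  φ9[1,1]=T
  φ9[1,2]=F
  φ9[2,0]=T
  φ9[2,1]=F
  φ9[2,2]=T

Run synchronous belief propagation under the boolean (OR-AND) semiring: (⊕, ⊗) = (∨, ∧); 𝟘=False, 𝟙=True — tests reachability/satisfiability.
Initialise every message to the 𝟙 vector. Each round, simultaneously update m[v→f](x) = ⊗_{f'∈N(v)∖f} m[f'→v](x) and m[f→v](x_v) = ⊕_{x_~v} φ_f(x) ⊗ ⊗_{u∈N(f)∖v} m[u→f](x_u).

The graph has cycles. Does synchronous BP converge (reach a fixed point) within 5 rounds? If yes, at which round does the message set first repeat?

init: all messages = 𝟙 over 3 values
r1 m[φ0→sprk] = [F, T, T]
r1 m[φ0→slip] = [F, T, T]
r1 m[φ1→sprk] = [T, T, T]
r1 m[φ1→wind] = [F, T, T]
r1 m[φ2→sprk] = [T, T, T]
r1 m[φ2→snow] = [T, T, F]
r1 m[φ3→sprk] = [T, T, T]
r1 m[φ3→wet] = [T, T, T]
r1 m[φ4→sprk] = [T, T, T]
r1 m[φ4→sun] = [T, T, T]
r1 m[φ5→cld] = [F, T, T]
r1 m[φ5→wind] = [T, F, F]
r1 m[φ6→fog] = [T, T, T]
r1 m[φ6→wind] = [T, T, T]
r1 m[φ7→fog] = [T, T, F]
r1 m[φ7→wind] = [T, T, F]
r1 m[φ8→slip] = [T, T, T]
r1 m[φ8→wind] = [T, T, T]
r1 m[φ9→fog] = [T, T, T]
r1 m[φ9→wind] = [T, T, T]
r1 m[sprk→φ0] = [T, T, T]
r1 m[sprk→φ1] = [T, T, T]
r1 m[sprk→φ2] = [T, T, T]
r1 m[sprk→φ3] = [T, T, T]
r1 m[sprk→φ4] = [T, T, T]
r1 m[snow→φ2] = [T, T, T]
r1 m[fog→φ6] = [T, T, T]
r1 m[fog→φ7] = [T, T, T]
r1 m[fog→φ9] = [T, T, T]
r1 m[cld→φ5] = [T, T, T]
r1 m[slip→φ0] = [T, T, T]
r1 m[slip→φ8] = [T, T, T]
r1 m[wind→φ1] = [T, T, T]
r1 m[wind→φ5] = [T, T, T]
r1 m[wind→φ6] = [T, T, T]
r1 m[wind→φ7] = [T, T, T]
r1 m[wind→φ8] = [T, T, T]
r1 m[wind→φ9] = [T, T, T]
r1 m[sun→φ4] = [T, T, T]
r1 m[wet→φ3] = [T, T, T]
r2 m[φ0→sprk] = [F, T, T]
r2 m[φ0→slip] = [F, T, T]
r2 m[φ1→sprk] = [T, T, T]
r2 m[φ1→wind] = [F, T, T]
r2 m[φ2→sprk] = [T, T, T]
r2 m[φ2→snow] = [T, T, F]
r2 m[φ3→sprk] = [T, T, T]
r2 m[φ3→wet] = [T, T, T]
r2 m[φ4→sprk] = [T, T, T]
r2 m[φ4→sun] = [T, T, T]
r2 m[φ5→cld] = [F, T, T]
r2 m[φ5→wind] = [T, F, F]
r2 m[φ6→fog] = [T, T, T]
r2 m[φ6→wind] = [T, T, T]
r2 m[φ7→fog] = [T, T, F]
r2 m[φ7→wind] = [T, T, F]
r2 m[φ8→slip] = [T, T, T]
r2 m[φ8→wind] = [T, T, T]
r2 m[φ9→fog] = [T, T, T]
r2 m[φ9→wind] = [T, T, T]
r2 m[sprk→φ0] = [T, T, T]
r2 m[sprk→φ1] = [F, T, T]
r2 m[sprk→φ2] = [F, T, T]
r2 m[sprk→φ3] = [F, T, T]
r2 m[sprk→φ4] = [F, T, T]
r2 m[snow→φ2] = [T, T, T]
r2 m[fog→φ6] = [T, T, F]
r2 m[fog→φ7] = [T, T, T]
r2 m[fog→φ9] = [T, T, F]
r2 m[cld→φ5] = [T, T, T]
r2 m[slip→φ0] = [T, T, T]
r2 m[slip→φ8] = [F, T, T]
r2 m[wind→φ1] = [T, F, F]
r2 m[wind→φ5] = [F, T, F]
r2 m[wind→φ6] = [F, F, F]
r2 m[wind→φ7] = [F, F, F]
r2 m[wind→φ8] = [F, F, F]
r2 m[wind→φ9] = [F, F, F]
r2 m[sun→φ4] = [T, T, T]
r2 m[wet→φ3] = [T, T, T]
r3 m[φ0→sprk] = [F, T, T]
r3 m[φ0→slip] = [F, T, T]
r3 m[φ1→sprk] = [F, F, F]
r3 m[φ1→wind] = [F, F, T]
r3 m[φ2→sprk] = [T, T, T]
r3 m[φ2→snow] = [T, T, F]
r3 m[φ3→sprk] = [T, T, T]
r3 m[φ3→wet] = [T, T, T]
r3 m[φ4→sprk] = [T, T, T]
r3 m[φ4→sun] = [T, T, T]
r3 m[φ5→cld] = [F, F, F]
r3 m[φ5→wind] = [T, F, F]
r3 m[φ6→fog] = [F, F, F]
r3 m[φ6→wind] = [T, T, T]
r3 m[φ7→fog] = [F, F, F]
r3 m[φ7→wind] = [T, T, F]
r3 m[φ8→slip] = [F, F, F]
r3 m[φ8→wind] = [T, T, T]
r3 m[φ9→fog] = [F, F, F]
r3 m[φ9→wind] = [T, T, F]
r3 m[sprk→φ0] = [T, T, T]
r3 m[sprk→φ1] = [F, T, T]
r3 m[sprk→φ2] = [F, T, T]
r3 m[sprk→φ3] = [F, T, T]
r3 m[sprk→φ4] = [F, T, T]
r3 m[snow→φ2] = [T, T, T]
r3 m[fog→φ6] = [T, T, F]
r3 m[fog→φ7] = [T, T, T]
r3 m[fog→φ9] = [T, T, F]
r3 m[cld→φ5] = [T, T, T]
r3 m[slip→φ0] = [T, T, T]
r3 m[slip→φ8] = [F, T, T]
r3 m[wind→φ1] = [T, F, F]
r3 m[wind→φ5] = [F, T, F]
r3 m[wind→φ6] = [F, F, F]
r3 m[wind→φ7] = [F, F, F]
r3 m[wind→φ8] = [F, F, F]
r3 m[wind→φ9] = [F, F, F]
r3 m[sun→φ4] = [T, T, T]
r3 m[wet→φ3] = [T, T, T]
r4 m[φ0→sprk] = [F, T, T]
r4 m[φ0→slip] = [F, T, T]
r4 m[φ1→sprk] = [F, F, F]
r4 m[φ1→wind] = [F, F, T]
r4 m[φ2→sprk] = [T, T, T]
r4 m[φ2→snow] = [T, T, F]
r4 m[φ3→sprk] = [T, T, T]
r4 m[φ3→wet] = [T, T, T]
r4 m[φ4→sprk] = [T, T, T]
r4 m[φ4→sun] = [T, T, T]
r4 m[φ5→cld] = [F, F, F]
r4 m[φ5→wind] = [T, F, F]
r4 m[φ6→fog] = [F, F, F]
r4 m[φ6→wind] = [T, T, T]
r4 m[φ7→fog] = [F, F, F]
r4 m[φ7→wind] = [T, T, F]
r4 m[φ8→slip] = [F, F, F]
r4 m[φ8→wind] = [T, T, T]
r4 m[φ9→fog] = [F, F, F]
r4 m[φ9→wind] = [T, T, F]
r4 m[sprk→φ0] = [F, F, F]
r4 m[sprk→φ1] = [F, T, T]
r4 m[sprk→φ2] = [F, F, F]
r4 m[sprk→φ3] = [F, F, F]
r4 m[sprk→φ4] = [F, F, F]
r4 m[snow→φ2] = [T, T, T]
r4 m[fog→φ6] = [F, F, F]
r4 m[fog→φ7] = [F, F, F]
r4 m[fog→φ9] = [F, F, F]
r4 m[cld→φ5] = [T, T, T]
r4 m[slip→φ0] = [F, F, F]
r4 m[slip→φ8] = [F, T, T]
r4 m[wind→φ1] = [T, F, F]
r4 m[wind→φ5] = [F, F, F]
r4 m[wind→φ6] = [F, F, F]
r4 m[wind→φ7] = [F, F, F]
r4 m[wind→φ8] = [F, F, F]
r4 m[wind→φ9] = [F, F, F]
r4 m[sun→φ4] = [T, T, T]
r4 m[wet→φ3] = [T, T, T]
r5 m[φ0→sprk] = [F, F, F]
r5 m[φ0→slip] = [F, F, F]
r5 m[φ1→sprk] = [F, F, F]
r5 m[φ1→wind] = [F, F, T]
r5 m[φ2→sprk] = [T, T, T]
r5 m[φ2→snow] = [F, F, F]
r5 m[φ3→sprk] = [T, T, T]
r5 m[φ3→wet] = [F, F, F]
r5 m[φ4→sprk] = [T, T, T]
r5 m[φ4→sun] = [F, F, F]
r5 m[φ5→cld] = [F, F, F]
r5 m[φ5→wind] = [T, F, F]
r5 m[φ6→fog] = [F, F, F]
r5 m[φ6→wind] = [F, F, F]
r5 m[φ7→fog] = [F, F, F]
r5 m[φ7→wind] = [F, F, F]
r5 m[φ8→slip] = [F, F, F]
r5 m[φ8→wind] = [T, T, T]
r5 m[φ9→fog] = [F, F, F]
r5 m[φ9→wind] = [F, F, F]
r5 m[sprk→φ0] = [F, F, F]
r5 m[sprk→φ1] = [F, T, T]
r5 m[sprk→φ2] = [F, F, F]
r5 m[sprk→φ3] = [F, F, F]
r5 m[sprk→φ4] = [F, F, F]
r5 m[snow→φ2] = [T, T, T]
r5 m[fog→φ6] = [F, F, F]
r5 m[fog→φ7] = [F, F, F]
r5 m[fog→φ9] = [F, F, F]
r5 m[cld→φ5] = [T, T, T]
r5 m[slip→φ0] = [F, F, F]
r5 m[slip→φ8] = [F, T, T]
r5 m[wind→φ1] = [T, F, F]
r5 m[wind→φ5] = [F, F, F]
r5 m[wind→φ6] = [F, F, F]
r5 m[wind→φ7] = [F, F, F]
r5 m[wind→φ8] = [F, F, F]
r5 m[wind→φ9] = [F, F, F]
r5 m[sun→φ4] = [T, T, T]
r5 m[wet→φ3] = [T, T, T]
no fixed point within 5 rounds

NOT CONVERGED within 5 rounds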